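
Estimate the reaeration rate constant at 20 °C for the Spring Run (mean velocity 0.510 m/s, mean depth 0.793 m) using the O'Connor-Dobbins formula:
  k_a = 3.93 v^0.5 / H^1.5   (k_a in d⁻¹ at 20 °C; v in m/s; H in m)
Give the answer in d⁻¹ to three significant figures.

k_a = 3.93 × 0.510^0.5 / 0.793^1.5 = 3.93 × 0.7141 / 0.7062 = 3.974 d⁻¹.

k_a ≈ 3.97 d⁻¹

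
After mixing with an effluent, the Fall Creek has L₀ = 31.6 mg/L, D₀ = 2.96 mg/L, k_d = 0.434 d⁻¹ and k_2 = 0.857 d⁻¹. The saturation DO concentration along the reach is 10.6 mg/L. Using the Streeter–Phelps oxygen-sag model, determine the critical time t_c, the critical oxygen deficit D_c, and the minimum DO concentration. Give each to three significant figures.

t_c = [1/(k_2−k_d)] ln[(k_2/k_d)(1 − D₀(k_2−k_d)/(k_d L₀))]
= [1/(0.857−0.434)] ln[(0.857/0.434)(1 − 2.96×0.4230/(0.434×31.6))]
= (1/0.4230) ln[1.975 × 0.9087] = 2.364 × ln(1.794) = 2.364 × 0.5847 = 1.382 d.
D_c = (k_d/k_2) L₀ e^(−k_d t_c) = (0.434/0.857) × 31.6 × e^(−0.434×1.382) = 0.5064 × 31.6 × 0.5489 = 8.784 mg/L.
Minimum DO = C_s − D_c = 10.6 − 8.784 = 1.816 mg/L.

t_c ≈ 1.38 d; D_c ≈ 8.78 mg/L; min DO ≈ 1.82 mg/L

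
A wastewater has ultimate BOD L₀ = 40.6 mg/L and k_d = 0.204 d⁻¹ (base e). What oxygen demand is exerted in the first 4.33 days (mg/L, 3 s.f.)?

y ≈ 23.8 mg/L

y_t = L₀(1 − e^(−k_d t)) = 40.6 × (1 − e^(−0.204×4.33))
= 40.6 × (1 − 0.4134) = 40.6 × 0.5866 = 23.82 mg/L.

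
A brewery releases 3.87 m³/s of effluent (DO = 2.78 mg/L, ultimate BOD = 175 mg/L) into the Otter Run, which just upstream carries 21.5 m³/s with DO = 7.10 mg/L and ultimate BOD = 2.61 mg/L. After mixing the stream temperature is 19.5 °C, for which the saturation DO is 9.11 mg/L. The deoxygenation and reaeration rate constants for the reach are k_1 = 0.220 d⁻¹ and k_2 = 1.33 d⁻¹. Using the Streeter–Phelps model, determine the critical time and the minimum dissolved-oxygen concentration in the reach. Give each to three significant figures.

Mixed DO = (21.5×7.10 + 3.87×2.78)/(21.5+3.87) = 163.4/25.37 = 6.441 mg/L.
Mixed L₀ = (21.5×2.61 + 3.87×175)/(25.37) = 733.4/25.37 = 28.91 mg/L.
Initial deficit D₀ = C_s − DO₀ = 9.11 − 6.441 = 2.669 mg/L.
t_c = (1/1.110) ln[(1.33/0.220)(1 − 2.669×1.110/(0.220×28.91))] = 0.9009 × ln(3.229) = 1.056 d.
D_c = (0.220/1.33) × 28.91 × e^(−0.220×1.056) = 0.1654 × 28.91 × 0.7927 = 3.790 mg/L.
Minimum DO = 9.11 − 3.790 = 5.320 mg/L.

t_c ≈ 1.06 d; minimum DO ≈ 5.32 mg/L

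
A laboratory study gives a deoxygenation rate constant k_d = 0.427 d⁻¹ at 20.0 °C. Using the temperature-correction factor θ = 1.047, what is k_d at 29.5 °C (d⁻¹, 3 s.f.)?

k_d ≈ 0.661 d⁻¹

k_d(T₂) = k_d(T₁) · θ^(T₂−T₁) = 0.427 × 1.047^(29.5−20.0)
= 0.427 × 1.047^9.50 = 0.427 × 1.547 = 0.6606 d⁻¹.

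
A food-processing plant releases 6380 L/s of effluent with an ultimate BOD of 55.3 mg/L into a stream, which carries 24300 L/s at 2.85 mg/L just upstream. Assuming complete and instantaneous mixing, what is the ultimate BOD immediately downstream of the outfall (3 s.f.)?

13.8 mg/L

Flow-weighted mixing: C = (Q_r C_r + Q_w C_w)/(Q_r + Q_w)
= (24300×2.85 + 6380×55.3)/(24300 + 6380) = 422100/30680 = 13.76 mg/L.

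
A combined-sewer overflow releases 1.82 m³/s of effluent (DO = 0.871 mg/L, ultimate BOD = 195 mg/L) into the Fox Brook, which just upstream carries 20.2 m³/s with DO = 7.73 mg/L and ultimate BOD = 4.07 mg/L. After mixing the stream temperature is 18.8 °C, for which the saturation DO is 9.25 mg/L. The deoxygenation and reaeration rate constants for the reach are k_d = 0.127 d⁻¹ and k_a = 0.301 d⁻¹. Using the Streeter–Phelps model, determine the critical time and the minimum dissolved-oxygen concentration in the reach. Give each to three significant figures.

Mixed DO = (20.2×7.73 + 1.82×0.871)/(20.2+1.82) = 157.7/22.02 = 7.163 mg/L.
Mixed L₀ = (20.2×4.07 + 1.82×195)/(22.02) = 437.1/22.02 = 19.85 mg/L.
Initial deficit D₀ = C_s − DO₀ = 9.25 − 7.163 = 2.087 mg/L.
t_c = (1/0.1740) ln[(0.301/0.127)(1 − 2.087×0.1740/(0.127×19.85))] = 5.747 × ln(2.029) = 4.065 d.
D_c = (0.127/0.301) × 19.85 × e^(−0.127×4.065) = 0.4219 × 19.85 × 0.5967 = 4.998 mg/L.
Minimum DO = 9.25 − 4.998 = 4.252 mg/L.

t_c ≈ 4.07 d; minimum DO ≈ 4.25 mg/L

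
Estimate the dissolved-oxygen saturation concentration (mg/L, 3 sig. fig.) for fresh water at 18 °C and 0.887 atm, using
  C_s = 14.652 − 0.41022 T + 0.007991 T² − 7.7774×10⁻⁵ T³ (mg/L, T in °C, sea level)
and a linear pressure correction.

At sea level: C_s = 14.652 − 0.41022×18 + 0.007991×18² − 7.7774×10⁻⁵×18³ = 9.404 mg/L.
Pressure correction: C_s' = 9.404 × 0.887 = 8.341 mg/L.

C_s ≈ 8.34 mg/L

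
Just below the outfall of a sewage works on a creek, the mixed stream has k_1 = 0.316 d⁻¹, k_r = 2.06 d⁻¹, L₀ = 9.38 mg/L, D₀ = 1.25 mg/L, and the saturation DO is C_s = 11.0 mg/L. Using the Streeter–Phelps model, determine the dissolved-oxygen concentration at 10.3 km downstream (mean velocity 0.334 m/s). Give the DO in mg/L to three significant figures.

DO ≈ 9.70 mg/L

Travel time t = x/v = 10.3 km / (0.334 m/s) = 10300 m / 0.334 m/s = 30840 s = 0.3569 d.
k_1 L₀/(k_r−k_1) = 0.316×9.38/(2.06−0.316) = 2.964/1.744 = 1.700 mg/L.
e^(−k_1 t) = e^(−0.316×0.3569) = 0.8933; e^(−k_r t) = e^(−2.06×0.3569) = 0.4794.
D = 1.700 × (0.8933 − 0.4794) + 1.25 × 0.4794 = 0.7036 + 0.5992 = 1.303 mg/L.
DO = C_s − D = 11.0 − 1.303 = 9.697 mg/L.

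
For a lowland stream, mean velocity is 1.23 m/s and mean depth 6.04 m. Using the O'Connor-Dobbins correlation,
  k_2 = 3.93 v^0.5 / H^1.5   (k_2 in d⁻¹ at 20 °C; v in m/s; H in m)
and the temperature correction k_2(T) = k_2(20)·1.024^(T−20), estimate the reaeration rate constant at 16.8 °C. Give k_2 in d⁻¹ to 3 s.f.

k_2(20) = 3.93 × 1.23^0.5 / 6.04^1.5 = 3.93 × 1.109 / 14.84 = 0.2936 d⁻¹.
k_2(16.8) = 0.2936 × 1.024^(16.8−20) = 0.2936 × 0.9269 = 0.2722 d⁻¹.

k_2 ≈ 0.272 d⁻¹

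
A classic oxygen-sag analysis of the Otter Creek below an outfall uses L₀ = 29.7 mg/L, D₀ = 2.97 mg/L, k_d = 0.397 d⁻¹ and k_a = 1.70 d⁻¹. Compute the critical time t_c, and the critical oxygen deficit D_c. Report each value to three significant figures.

t_c ≈ 0.811 d; D_c ≈ 5.03 mg/L

With k_a/k_d = 4.282 and 1 − D₀(k_a−k_d)/(k_d L₀) = 0.6718,
t_c = ln(4.282 × 0.6718) / (1.70 − 0.397) = ln(2.877) / 1.303 = 1.057/1.303 = 0.8109 d.
L(t_c) = L₀ e^(−k_d t_c) = 29.7 × 0.7247 = 21.52 mg/L, and at the critical point k_a D_c = k_d L, so D_c = (0.397/1.70) × 21.52 = 5.027 mg/L.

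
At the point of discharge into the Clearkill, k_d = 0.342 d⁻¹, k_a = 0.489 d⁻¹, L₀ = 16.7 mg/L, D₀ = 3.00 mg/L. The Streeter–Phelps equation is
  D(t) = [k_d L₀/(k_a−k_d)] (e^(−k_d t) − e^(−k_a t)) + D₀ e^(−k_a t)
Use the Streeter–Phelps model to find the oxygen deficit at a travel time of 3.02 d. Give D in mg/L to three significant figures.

k_d L₀/(k_a−k_d) = 0.342×16.7/(0.489−0.342) = 5.711/0.1470 = 38.85 mg/L.
e^(−k_d t) = e^(−0.342×3.020) = 0.3560; e^(−k_a t) = e^(−0.489×3.020) = 0.2284.
D = 38.85 × (0.3560 − 0.2284) + 3.00 × 0.2284 = 4.959 + 0.6851 = 5.644 mg/L.

D ≈ 5.64 mg/L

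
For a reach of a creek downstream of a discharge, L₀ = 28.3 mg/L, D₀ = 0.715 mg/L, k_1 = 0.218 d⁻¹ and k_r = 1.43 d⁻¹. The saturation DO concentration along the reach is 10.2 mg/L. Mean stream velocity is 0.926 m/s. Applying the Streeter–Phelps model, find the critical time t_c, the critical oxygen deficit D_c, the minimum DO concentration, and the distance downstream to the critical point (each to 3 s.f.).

t_c = [1/(k_r−k_1)] ln[(k_r/k_1)(1 − D₀(k_r−k_1)/(k_1 L₀))]
= [1/(1.43−0.218)] ln[(1.43/0.218)(1 − 0.715×1.212/(0.218×28.3))]
= (1/1.212) ln[6.560 × 0.8595] = 0.8251 × ln(5.638) = 0.8251 × 1.730 = 1.427 d.
L(t_c) = L₀ e^(−k_1 t_c) = 28.3 × 0.7326 = 20.73 mg/L, and at the critical point k_r D_c = k_1 L, so D_c = (0.218/1.43) × 20.73 = 3.161 mg/L.
Minimum DO = C_s − D_c = 10.2 − 3.161 = 7.039 mg/L.
x_c = v t_c = 0.926 m/s × 1.427 d × 86400 s/d = 114200 m ≈ 114 km.

t_c ≈ 1.43 d; D_c ≈ 3.16 mg/L; min DO ≈ 7.04 mg/L; x_c ≈ 114 km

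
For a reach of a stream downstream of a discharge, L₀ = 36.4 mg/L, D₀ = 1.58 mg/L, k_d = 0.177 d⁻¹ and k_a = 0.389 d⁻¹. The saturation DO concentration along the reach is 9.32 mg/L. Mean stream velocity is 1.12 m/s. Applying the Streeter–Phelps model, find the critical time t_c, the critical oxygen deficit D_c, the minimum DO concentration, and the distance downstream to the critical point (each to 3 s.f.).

t_c ≈ 3.46 d; D_c ≈ 8.97 mg/L; min DO ≈ 0.346 mg/L; x_c ≈ 335 km

With k_a/k_d = 2.198 and 1 − D₀(k_a−k_d)/(k_d L₀) = 0.9480,
t_c = ln(2.198 × 0.9480) / (0.389 − 0.177) = ln(2.083) / 0.2120 = 0.7340/0.2120 = 3.462 d.
D_c = (k_d/k_a) L₀ e^(−k_d t_c) = (0.177/0.389) × 36.4 × e^(−0.177×3.462) = 0.4550 × 36.4 × 0.5418 = 8.974 mg/L.
Minimum DO = C_s − D_c = 9.32 − 8.974 = 0.3464 mg/L.
x_c = v t_c = 1.12 m/s × 3.462 d × 86400 s/d = 335100 m ≈ 335 km.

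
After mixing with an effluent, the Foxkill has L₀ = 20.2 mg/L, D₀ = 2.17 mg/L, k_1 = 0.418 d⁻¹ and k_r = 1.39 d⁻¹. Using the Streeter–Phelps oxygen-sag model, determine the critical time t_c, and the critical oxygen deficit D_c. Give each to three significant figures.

t_c ≈ 0.940 d; D_c ≈ 4.10 mg/L

At the critical point dD/dt = 0, so k_1 L₀ e^(−k_1 t) = k_r D. Substituting D(t) from the Streeter–Phelps equation and solving for t gives
t_c = ln[(k_r/k_1)(1 − D₀(k_r−k_1)/(k_1 L₀))] / (k_r−k_1).
Here k_r−k_1 = 0.9720 d⁻¹ and 1 − D₀(k_r−k_1)/(k_1 L₀) = 1 − 2.17×0.9720/(0.418×20.2) = 0.7502, so
t_c = ln(3.325 × 0.7502) / 0.9720 = 0.9142 / 0.9720 = 0.9405 d.
L(t_c) = L₀ e^(−k_1 t_c) = 20.2 × 0.6749 = 13.63 mg/L, and at the critical point k_r D_c = k_1 L, so D_c = (0.418/1.39) × 13.63 = 4.100 mg/L.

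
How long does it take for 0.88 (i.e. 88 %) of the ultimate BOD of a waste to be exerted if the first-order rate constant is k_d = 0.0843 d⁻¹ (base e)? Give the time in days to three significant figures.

t ≈ 25.2 d

y/L₀ = 1 − e^(−k_d t) = 0.88 ⇒ e^(−k_d t) = 0.120
t = −ln(0.120) / 0.0843 = 2.120 / 0.0843 = 25.15 d.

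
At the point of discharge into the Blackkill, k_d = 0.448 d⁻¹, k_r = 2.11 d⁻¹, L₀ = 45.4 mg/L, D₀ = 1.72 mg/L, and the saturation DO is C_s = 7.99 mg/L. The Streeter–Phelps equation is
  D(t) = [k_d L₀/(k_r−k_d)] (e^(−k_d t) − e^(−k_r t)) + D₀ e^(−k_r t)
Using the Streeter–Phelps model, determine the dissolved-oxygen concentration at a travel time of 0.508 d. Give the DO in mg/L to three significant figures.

k_d L₀/(k_r−k_d) = 0.448×45.4/(2.11−0.448) = 20.34/1.662 = 12.24 mg/L.
e^(−k_d t) = e^(−0.448×0.5080) = 0.7965; e^(−k_r t) = e^(−2.11×0.5080) = 0.3424.
D = 12.24 × (0.7965 − 0.3424) + 1.72 × 0.3424 = 5.557 + 0.5889 = 6.146 mg/L.
DO = C_s − D = 7.99 − 6.146 = 1.844 mg/L.

DO ≈ 1.84 mg/L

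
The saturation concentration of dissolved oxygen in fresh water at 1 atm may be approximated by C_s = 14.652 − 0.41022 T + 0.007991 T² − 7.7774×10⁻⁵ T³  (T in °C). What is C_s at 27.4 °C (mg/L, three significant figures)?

C_s = 14.652 − 0.41022×27.4 + 0.007991×27.4² − 7.7774×10⁻⁵×27.4³ = 7.811 mg/L.

C_s ≈ 7.81 mg/L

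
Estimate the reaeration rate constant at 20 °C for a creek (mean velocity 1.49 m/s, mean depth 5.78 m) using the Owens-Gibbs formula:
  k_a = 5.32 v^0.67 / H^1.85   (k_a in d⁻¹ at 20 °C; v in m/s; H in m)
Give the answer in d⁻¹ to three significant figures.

k_a ≈ 0.271 d⁻¹

k_a = 5.32 × 1.49^0.67 / 5.78^1.85 = 5.32 × 1.306 / 25.68 = 0.2706 d⁻¹.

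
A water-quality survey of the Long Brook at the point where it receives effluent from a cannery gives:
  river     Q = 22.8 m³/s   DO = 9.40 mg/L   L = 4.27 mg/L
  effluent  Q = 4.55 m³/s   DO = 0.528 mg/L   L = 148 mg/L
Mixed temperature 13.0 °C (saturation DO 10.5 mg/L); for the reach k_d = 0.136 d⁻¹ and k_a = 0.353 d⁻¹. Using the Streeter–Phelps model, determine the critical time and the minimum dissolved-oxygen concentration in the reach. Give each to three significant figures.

t_c ≈ 3.67 d; minimum DO ≈ 3.91 mg/L

Mixed DO = (22.8×9.40 + 4.55×0.528)/(22.8+4.55) = 216.7/27.35 = 7.924 mg/L.
Mixed L₀ = (22.8×4.27 + 4.55×148)/(27.35) = 770.8/27.35 = 28.18 mg/L.
Initial deficit D₀ = C_s − DO₀ = 10.5 − 7.924 = 2.576 mg/L.
t_c = (1/0.2170) ln[(0.353/0.136)(1 − 2.576×0.2170/(0.136×28.18))] = 4.608 × ln(2.217) = 3.669 d.
D_c = (0.136/0.353) × 28.18 × e^(−0.136×3.669) = 0.3853 × 28.18 × 0.6071 = 6.592 mg/L.
Minimum DO = 10.5 − 6.592 = 3.908 mg/L.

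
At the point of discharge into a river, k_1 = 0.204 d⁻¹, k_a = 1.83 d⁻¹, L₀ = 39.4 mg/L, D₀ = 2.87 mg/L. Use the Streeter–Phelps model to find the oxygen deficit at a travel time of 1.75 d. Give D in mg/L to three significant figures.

k_1 L₀/(k_a−k_1) = 0.204×39.4/(1.83−0.204) = 8.038/1.626 = 4.943 mg/L.
e^(−k_1 t) = e^(−0.204×1.750) = 0.6998; e^(−k_a t) = e^(−1.83×1.750) = 0.04066.
D = 4.943 × (0.6998 − 0.04066) + 2.87 × 0.04066 = 3.258 + 0.1167 = 3.375 mg/L.

D ≈ 3.37 mg/L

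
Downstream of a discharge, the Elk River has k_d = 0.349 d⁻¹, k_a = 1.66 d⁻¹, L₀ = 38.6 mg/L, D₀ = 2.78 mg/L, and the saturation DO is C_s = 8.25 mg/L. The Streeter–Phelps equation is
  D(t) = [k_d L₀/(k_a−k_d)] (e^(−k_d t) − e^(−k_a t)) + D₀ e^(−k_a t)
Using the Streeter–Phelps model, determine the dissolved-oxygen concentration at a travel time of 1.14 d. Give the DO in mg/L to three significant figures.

DO ≈ 2.48 mg/L

k_d L₀/(k_a−k_d) = 0.349×38.6/(1.66−0.349) = 13.47/1.311 = 10.28 mg/L.
e^(−k_d t) = e^(−0.349×1.140) = 0.6718; e^(−k_a t) = e^(−1.66×1.140) = 0.1507.
D = 10.28 × (0.6718 − 0.1507) + 2.78 × 0.1507 = 5.354 + 0.4190 = 5.773 mg/L.
DO = C_s − D = 8.25 − 5.773 = 2.477 mg/L.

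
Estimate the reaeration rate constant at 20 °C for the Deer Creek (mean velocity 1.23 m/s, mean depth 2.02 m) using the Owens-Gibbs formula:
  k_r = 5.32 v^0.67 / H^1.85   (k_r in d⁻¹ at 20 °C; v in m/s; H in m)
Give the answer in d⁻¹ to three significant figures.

k_r = 5.32 × 1.23^0.67 / 2.02^1.85 = 5.32 × 1.149 / 3.672 = 1.664 d⁻¹.

k_r ≈ 1.66 d⁻¹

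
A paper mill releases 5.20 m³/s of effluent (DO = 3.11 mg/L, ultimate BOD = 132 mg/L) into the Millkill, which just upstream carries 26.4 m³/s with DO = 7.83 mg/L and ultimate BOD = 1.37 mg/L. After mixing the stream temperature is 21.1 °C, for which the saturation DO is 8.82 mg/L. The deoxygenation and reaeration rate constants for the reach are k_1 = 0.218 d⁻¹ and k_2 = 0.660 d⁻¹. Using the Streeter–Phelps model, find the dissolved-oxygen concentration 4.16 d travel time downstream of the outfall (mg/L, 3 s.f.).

DO ≈ 4.88 mg/L

Mixed DO = (26.4×7.83 + 5.20×3.11)/(26.4+5.20) = 222.9/31.60 = 7.053 mg/L.
Mixed L₀ = (26.4×1.37 + 5.20×132)/(31.60) = 722.6/31.60 = 22.87 mg/L.
Initial deficit D₀ = C_s − DO₀ = 8.82 − 7.053 = 1.767 mg/L.
D(4.16) = [0.218×22.87/(0.660−0.218)](e^(−0.218×4.16) − e^(−0.660×4.16)) + 1.767 e^(−0.660×4.16)
= 11.28 × (0.4038 − 0.06421) + 1.767 × 0.06421 = 3.943 mg/L.
DO = 8.82 − 3.943 = 4.877 mg/L.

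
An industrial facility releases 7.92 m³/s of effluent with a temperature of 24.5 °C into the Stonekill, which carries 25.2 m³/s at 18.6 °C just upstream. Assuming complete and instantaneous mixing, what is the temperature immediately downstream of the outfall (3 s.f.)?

Flow-weighted mixing: C = (Q_r C_r + Q_w C_w)/(Q_r + Q_w)
= (25.2×18.6 + 7.92×24.5)/(25.2 + 7.92) = 662.8/33.12 = 20.01 °C.

20.0 °C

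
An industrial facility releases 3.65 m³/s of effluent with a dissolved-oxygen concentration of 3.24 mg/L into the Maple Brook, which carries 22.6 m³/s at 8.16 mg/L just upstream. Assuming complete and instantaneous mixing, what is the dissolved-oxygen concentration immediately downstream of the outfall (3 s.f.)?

Flow-weighted mixing: C = (Q_r C_r + Q_w C_w)/(Q_r + Q_w)
= (22.6×8.16 + 3.65×3.24)/(22.6 + 3.65) = 196.2/26.25 = 7.476 mg/L.

7.48 mg/L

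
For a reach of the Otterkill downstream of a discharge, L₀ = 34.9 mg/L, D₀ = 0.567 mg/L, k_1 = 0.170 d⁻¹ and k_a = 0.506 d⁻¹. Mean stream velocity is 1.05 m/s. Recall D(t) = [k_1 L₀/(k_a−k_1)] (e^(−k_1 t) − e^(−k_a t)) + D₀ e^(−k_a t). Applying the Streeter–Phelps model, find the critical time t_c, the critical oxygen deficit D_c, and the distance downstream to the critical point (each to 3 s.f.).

t_c = [1/(k_a−k_1)] ln[(k_a/k_1)(1 − D₀(k_a−k_1)/(k_1 L₀))]
= [1/(0.506−0.170)] ln[(0.506/0.170)(1 − 0.567×0.3360/(0.170×34.9))]
= (1/0.3360) ln[2.976 × 0.9679] = 2.976 × ln(2.881) = 2.976 × 1.058 = 3.149 d.
L(t_c) = L₀ e^(−k_1 t_c) = 34.9 × 0.5855 = 20.43 mg/L, and at the critical point k_a D_c = k_1 L, so D_c = (0.170/0.506) × 20.43 = 6.865 mg/L.
x_c = v t_c = 1.05 m/s × 3.149 d × 86400 s/d = 285700 m ≈ 286 km.

t_c ≈ 3.15 d; D_c ≈ 6.86 mg/L; x_c ≈ 286 km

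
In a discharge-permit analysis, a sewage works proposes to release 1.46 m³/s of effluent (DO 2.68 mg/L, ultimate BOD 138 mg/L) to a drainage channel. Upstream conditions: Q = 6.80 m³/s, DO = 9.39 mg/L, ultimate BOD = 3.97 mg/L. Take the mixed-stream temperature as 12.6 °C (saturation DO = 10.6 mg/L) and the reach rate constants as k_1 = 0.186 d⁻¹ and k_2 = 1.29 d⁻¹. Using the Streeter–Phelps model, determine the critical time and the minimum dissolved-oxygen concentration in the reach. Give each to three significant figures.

Mixed DO = (6.80×9.39 + 1.46×2.68)/(6.80+1.46) = 67.76/8.260 = 8.204 mg/L.
Mixed L₀ = (6.80×3.97 + 1.46×138)/(8.260) = 228.5/8.260 = 27.66 mg/L.
Initial deficit D₀ = C_s − DO₀ = 10.6 − 8.204 = 2.396 mg/L.
t_c = (1/1.104) ln[(1.29/0.186)(1 − 2.396×1.104/(0.186×27.66))] = 0.9058 × ln(3.370) = 1.100 d.
D_c = (0.186/1.29) × 27.66 × e^(−0.186×1.100) = 0.1442 × 27.66 × 0.8149 = 3.250 mg/L.
Minimum DO = 10.6 − 3.250 = 7.350 mg/L.

t_c ≈ 1.10 d; minimum DO ≈ 7.35 mg/L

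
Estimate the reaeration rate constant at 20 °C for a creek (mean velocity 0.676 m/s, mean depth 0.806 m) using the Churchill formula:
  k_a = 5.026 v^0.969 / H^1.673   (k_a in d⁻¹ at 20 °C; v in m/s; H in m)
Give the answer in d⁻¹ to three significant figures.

k_a ≈ 4.93 d⁻¹

k_a = 5.026 × 0.676^0.969 / 0.806^1.673 = 5.026 × 0.6843 / 0.6971 = 4.933 d⁻¹.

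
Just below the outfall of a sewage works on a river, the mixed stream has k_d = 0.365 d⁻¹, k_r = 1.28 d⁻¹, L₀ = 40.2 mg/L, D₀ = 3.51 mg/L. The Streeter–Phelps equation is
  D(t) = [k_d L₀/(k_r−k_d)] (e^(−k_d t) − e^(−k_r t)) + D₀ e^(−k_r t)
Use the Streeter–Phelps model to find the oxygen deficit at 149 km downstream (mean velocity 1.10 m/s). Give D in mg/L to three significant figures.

Travel time t = x/v = 149 km / (1.10 m/s) = 149000 m / 1.10 m/s = 135500 s = 1.568 d.
k_d L₀/(k_r−k_d) = 0.365×40.2/(1.28−0.365) = 14.67/0.9150 = 16.04 mg/L.
e^(−k_d t) = e^(−0.365×1.568) = 0.5643; e^(−k_r t) = e^(−1.28×1.568) = 0.1344.
D = 16.04 × (0.5643 − 0.1344) + 3.51 × 0.1344 = 6.893 + 0.4718 = 7.365 mg/L.

D ≈ 7.36 mg/L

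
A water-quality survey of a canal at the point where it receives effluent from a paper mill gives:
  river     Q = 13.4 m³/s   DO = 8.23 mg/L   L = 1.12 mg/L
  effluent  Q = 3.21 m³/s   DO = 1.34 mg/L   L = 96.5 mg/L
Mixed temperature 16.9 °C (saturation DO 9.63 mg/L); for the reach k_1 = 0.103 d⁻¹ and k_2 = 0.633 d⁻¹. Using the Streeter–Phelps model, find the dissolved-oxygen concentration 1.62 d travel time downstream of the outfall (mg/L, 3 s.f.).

DO ≈ 6.80 mg/L

Mixed DO = (13.4×8.23 + 3.21×1.34)/(13.4+3.21) = 114.6/16.61 = 6.898 mg/L.
Mixed L₀ = (13.4×1.12 + 3.21×96.5)/(16.61) = 324.8/16.61 = 19.55 mg/L.
Initial deficit D₀ = C_s − DO₀ = 9.63 − 6.898 = 2.732 mg/L.
D(1.62) = [0.103×19.55/(0.633−0.103)](e^(−0.103×1.62) − e^(−0.633×1.62)) + 2.732 e^(−0.633×1.62)
= 3.800 × (0.8463 − 0.3586) + 2.732 × 0.3586 = 2.833 mg/L.
DO = 9.63 − 2.833 = 6.797 mg/L.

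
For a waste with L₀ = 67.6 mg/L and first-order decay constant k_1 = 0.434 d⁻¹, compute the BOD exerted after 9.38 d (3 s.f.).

y_t = L₀(1 − e^(−k_1 t)) = 67.6 × (1 − e^(−0.434×9.38))
= 67.6 × (1 − 0.01706) = 67.6 × 0.9829 = 66.45 mg/L.

y ≈ 66.4 mg/L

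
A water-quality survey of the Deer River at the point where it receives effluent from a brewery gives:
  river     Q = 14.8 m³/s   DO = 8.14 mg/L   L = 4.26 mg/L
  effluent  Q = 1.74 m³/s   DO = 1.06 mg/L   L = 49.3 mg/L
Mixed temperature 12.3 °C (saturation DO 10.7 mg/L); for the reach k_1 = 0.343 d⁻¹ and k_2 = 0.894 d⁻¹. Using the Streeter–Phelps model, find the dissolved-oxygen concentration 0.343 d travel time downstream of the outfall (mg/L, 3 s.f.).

Mixed DO = (14.8×8.14 + 1.74×1.06)/(14.8+1.74) = 122.3/16.54 = 7.395 mg/L.
Mixed L₀ = (14.8×4.26 + 1.74×49.3)/(16.54) = 148.8/16.54 = 8.998 mg/L.
Initial deficit D₀ = C_s − DO₀ = 10.7 − 7.395 = 3.305 mg/L.
D(0.343) = [0.343×8.998/(0.894−0.343)](e^(−0.343×0.343) − e^(−0.894×0.343)) + 3.305 e^(−0.894×0.343)
= 5.601 × (0.8890 − 0.7359) + 3.305 × 0.7359 = 3.290 mg/L.
DO = 10.7 − 3.290 = 7.410 mg/L.

DO ≈ 7.41 mg/L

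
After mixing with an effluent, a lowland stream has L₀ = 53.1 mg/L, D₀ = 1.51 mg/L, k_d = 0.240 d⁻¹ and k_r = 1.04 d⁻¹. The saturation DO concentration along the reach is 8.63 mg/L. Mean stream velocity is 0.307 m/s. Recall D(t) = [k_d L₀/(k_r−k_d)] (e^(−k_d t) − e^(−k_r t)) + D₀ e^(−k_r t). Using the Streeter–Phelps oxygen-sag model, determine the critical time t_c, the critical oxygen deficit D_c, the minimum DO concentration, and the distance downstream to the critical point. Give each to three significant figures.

t_c ≈ 1.71 d; D_c ≈ 8.13 mg/L; min DO ≈ 0.498 mg/L; x_c ≈ 45.3 km

t_c = [1/(k_r−k_d)] ln[(k_r/k_d)(1 − D₀(k_r−k_d)/(k_d L₀))]
= [1/(1.04−0.240)] ln[(1.04/0.240)(1 − 1.51×0.8000/(0.240×53.1))]
= (1/0.8000) ln[4.333 × 0.9052] = 1.250 × ln(3.923) = 1.250 × 1.367 = 1.708 d.
L(t_c) = L₀ e^(−k_d t_c) = 53.1 × 0.6636 = 35.24 mg/L, and at the critical point k_r D_c = k_d L, so D_c = (0.240/1.04) × 35.24 = 8.132 mg/L.
Minimum DO = C_s − D_c = 8.63 − 8.132 = 0.4979 mg/L.
x_c = v t_c = 0.307 m/s × 1.708 d × 86400 s/d = 45320 m ≈ 45.3 km.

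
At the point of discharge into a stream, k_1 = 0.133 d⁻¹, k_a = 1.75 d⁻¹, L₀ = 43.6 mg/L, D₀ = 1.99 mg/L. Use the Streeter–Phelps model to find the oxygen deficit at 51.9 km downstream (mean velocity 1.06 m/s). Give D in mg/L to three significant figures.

Travel time t = x/v = 51.9 km / (1.06 m/s) = 51900 m / 1.06 m/s = 48960 s = 0.5667 d.
k_1 L₀/(k_a−k_1) = 0.133×43.6/(1.75−0.133) = 5.799/1.617 = 3.586 mg/L.
e^(−k_1 t) = e^(−0.133×0.5667) = 0.9274; e^(−k_a t) = e^(−1.75×0.5667) = 0.3709.
D = 3.586 × (0.9274 − 0.3709) + 1.99 × 0.3709 = 1.996 + 0.7382 = 2.734 mg/L.

D ≈ 2.73 mg/L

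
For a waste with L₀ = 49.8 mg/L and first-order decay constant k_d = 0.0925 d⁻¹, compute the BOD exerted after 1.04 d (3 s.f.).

y_t = L₀(1 − e^(−k_d t)) = 49.8 × (1 − e^(−0.0925×1.04))
= 49.8 × (1 − 0.9083) = 49.8 × 0.09172 = 4.568 mg/L.

y ≈ 4.57 mg/L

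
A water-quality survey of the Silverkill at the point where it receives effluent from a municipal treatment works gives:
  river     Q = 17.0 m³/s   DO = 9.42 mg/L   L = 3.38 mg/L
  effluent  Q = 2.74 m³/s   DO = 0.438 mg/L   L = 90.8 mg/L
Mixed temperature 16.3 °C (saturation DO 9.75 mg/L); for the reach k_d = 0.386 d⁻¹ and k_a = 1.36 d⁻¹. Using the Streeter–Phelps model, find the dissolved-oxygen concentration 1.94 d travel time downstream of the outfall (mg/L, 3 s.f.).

DO ≈ 7.17 mg/L

Mixed DO = (17.0×9.42 + 2.74×0.438)/(17.0+2.74) = 161.3/19.74 = 8.173 mg/L.
Mixed L₀ = (17.0×3.38 + 2.74×90.8)/(19.74) = 306.3/19.74 = 15.51 mg/L.
Initial deficit D₀ = C_s − DO₀ = 9.75 − 8.173 = 1.577 mg/L.
D(1.94) = [0.386×15.51/(1.36−0.386)](e^(−0.386×1.94) − e^(−1.36×1.94)) + 1.577 e^(−1.36×1.94)
= 6.148 × (0.4729 − 0.07148) + 1.577 × 0.07148 = 2.581 mg/L.
DO = 9.75 − 2.581 = 7.169 mg/L.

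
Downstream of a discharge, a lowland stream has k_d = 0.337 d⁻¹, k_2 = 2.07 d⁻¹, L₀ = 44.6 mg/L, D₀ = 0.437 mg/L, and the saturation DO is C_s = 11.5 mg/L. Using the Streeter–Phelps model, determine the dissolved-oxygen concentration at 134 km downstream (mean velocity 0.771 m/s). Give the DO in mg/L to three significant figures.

DO ≈ 7.22 mg/L

Travel time t = x/v = 134 km / (0.771 m/s) = 134000 m / 0.771 m/s = 173800 s = 2.012 d.
k_d L₀/(k_2−k_d) = 0.337×44.6/(2.07−0.337) = 15.03/1.733 = 8.673 mg/L.
e^(−k_d t) = e^(−0.337×2.012) = 0.5077; e^(−k_2 t) = e^(−2.07×2.012) = 0.01555.
D = 8.673 × (0.5077 − 0.01555) + 0.437 × 0.01555 = 4.268 + 0.006794 = 4.275 mg/L.
DO = C_s − D = 11.5 − 4.275 = 7.225 mg/L.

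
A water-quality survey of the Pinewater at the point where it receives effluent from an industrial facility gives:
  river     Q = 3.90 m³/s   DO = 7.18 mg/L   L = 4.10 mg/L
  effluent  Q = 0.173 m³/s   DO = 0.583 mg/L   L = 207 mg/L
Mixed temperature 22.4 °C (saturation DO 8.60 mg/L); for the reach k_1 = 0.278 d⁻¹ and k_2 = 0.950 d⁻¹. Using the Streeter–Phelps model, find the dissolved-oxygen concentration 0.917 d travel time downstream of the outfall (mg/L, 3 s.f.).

DO ≈ 6.01 mg/L

Mixed DO = (3.90×7.18 + 0.173×0.583)/(3.90+0.173) = 28.10/4.073 = 6.900 mg/L.
Mixed L₀ = (3.90×4.10 + 0.173×207)/(4.073) = 51.80/4.073 = 12.72 mg/L.
Initial deficit D₀ = C_s − DO₀ = 8.60 − 6.900 = 1.700 mg/L.
D(0.917) = [0.278×12.72/(0.950−0.278)](e^(−0.278×0.917) − e^(−0.950×0.917)) + 1.700 e^(−0.950×0.917)
= 5.261 × (0.7750 − 0.4185) + 1.700 × 0.4185 = 2.587 mg/L.
DO = 8.60 − 2.587 = 6.013 mg/L.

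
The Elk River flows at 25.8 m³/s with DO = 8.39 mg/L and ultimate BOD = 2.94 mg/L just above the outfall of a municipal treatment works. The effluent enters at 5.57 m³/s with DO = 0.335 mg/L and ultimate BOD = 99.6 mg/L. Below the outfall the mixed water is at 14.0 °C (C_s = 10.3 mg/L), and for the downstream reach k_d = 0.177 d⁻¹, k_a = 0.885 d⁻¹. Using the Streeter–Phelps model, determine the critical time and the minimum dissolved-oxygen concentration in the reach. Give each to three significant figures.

t_c ≈ 0.730 d; minimum DO ≈ 6.77 mg/L

Mixed DO = (25.8×8.39 + 5.57×0.335)/(25.8+5.57) = 218.3/31.37 = 6.960 mg/L.
Mixed L₀ = (25.8×2.94 + 5.57×99.6)/(31.37) = 630.6/31.37 = 20.10 mg/L.
Initial deficit D₀ = C_s − DO₀ = 10.3 − 6.960 = 3.340 mg/L.
t_c = (1/0.7080) ln[(0.885/0.177)(1 − 3.340×0.7080/(0.177×20.10))] = 1.412 × ln(1.677) = 0.7301 d.
D_c = (0.177/0.885) × 20.10 × e^(−0.177×0.7301) = 0.2000 × 20.10 × 0.8788 = 3.533 mg/L.
Minimum DO = 10.3 − 3.533 = 6.767 mg/L.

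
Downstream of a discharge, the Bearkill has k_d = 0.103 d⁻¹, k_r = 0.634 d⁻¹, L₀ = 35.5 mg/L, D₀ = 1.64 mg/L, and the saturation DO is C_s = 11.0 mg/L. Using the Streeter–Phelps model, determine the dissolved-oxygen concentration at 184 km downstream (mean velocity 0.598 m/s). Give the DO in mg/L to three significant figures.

DO ≈ 6.78 mg/L

Travel time t = x/v = 184 km / (0.598 m/s) = 184000 m / 0.598 m/s = 307700 s = 3.561 d.
k_d L₀/(k_r−k_d) = 0.103×35.5/(0.634−0.103) = 3.656/0.5310 = 6.886 mg/L.
e^(−k_d t) = e^(−0.103×3.561) = 0.6929; e^(−k_r t) = e^(−0.634×3.561) = 0.1046.
D = 6.886 × (0.6929 − 0.1046) + 1.64 × 0.1046 = 4.052 + 0.1715 = 4.223 mg/L.
DO = C_s − D = 11.0 − 4.223 = 6.777 mg/L.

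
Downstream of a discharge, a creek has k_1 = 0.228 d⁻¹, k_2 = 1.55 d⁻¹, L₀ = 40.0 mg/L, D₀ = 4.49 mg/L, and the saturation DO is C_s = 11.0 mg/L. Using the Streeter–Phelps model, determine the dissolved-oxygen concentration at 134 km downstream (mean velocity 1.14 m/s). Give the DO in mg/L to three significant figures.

DO ≈ 6.23 mg/L

Travel time t = x/v = 134 km / (1.14 m/s) = 134000 m / 1.14 m/s = 117500 s = 1.360 d.
k_1 L₀/(k_2−k_1) = 0.228×40.0/(1.55−0.228) = 9.120/1.322 = 6.899 mg/L.
e^(−k_1 t) = e^(−0.228×1.360) = 0.7333; e^(−k_2 t) = e^(−1.55×1.360) = 0.1214.
D = 6.899 × (0.7333 − 0.1214) + 4.49 × 0.1214 = 4.221 + 0.5451 = 4.766 mg/L.
DO = C_s − D = 11.0 − 4.766 = 6.234 mg/L.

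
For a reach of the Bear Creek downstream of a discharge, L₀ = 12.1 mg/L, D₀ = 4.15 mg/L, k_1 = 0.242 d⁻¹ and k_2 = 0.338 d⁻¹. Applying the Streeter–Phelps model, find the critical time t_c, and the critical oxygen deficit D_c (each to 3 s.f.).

t_c ≈ 1.96 d; D_c ≈ 5.40 mg/L

With k_2/k_1 = 1.397 and 1 − D₀(k_2−k_1)/(k_1 L₀) = 0.8639,
t_c = ln(1.397 × 0.8639) / (0.338 − 0.242) = ln(1.207) / 0.09600 = 0.1879/0.09600 = 1.957 d.
D_c = (k_1/k_2) L₀ e^(−k_1 t_c) = (0.242/0.338) × 12.1 × e^(−0.242×1.957) = 0.7160 × 12.1 × 0.6228 = 5.395 mg/L.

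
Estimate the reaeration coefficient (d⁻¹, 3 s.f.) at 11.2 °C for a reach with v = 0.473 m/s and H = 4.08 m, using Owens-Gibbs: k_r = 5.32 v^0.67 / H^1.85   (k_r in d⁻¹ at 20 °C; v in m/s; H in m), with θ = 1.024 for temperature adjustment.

k_r(20) = 5.32 × 0.473^0.67 / 4.08^1.85 = 5.32 × 0.6056 / 13.48 = 0.2390 d⁻¹.
k_r(11.2) = 0.2390 × 1.024^(11.2−20) = 0.2390 × 0.8116 = 0.1940 d⁻¹.

k_r ≈ 0.194 d⁻¹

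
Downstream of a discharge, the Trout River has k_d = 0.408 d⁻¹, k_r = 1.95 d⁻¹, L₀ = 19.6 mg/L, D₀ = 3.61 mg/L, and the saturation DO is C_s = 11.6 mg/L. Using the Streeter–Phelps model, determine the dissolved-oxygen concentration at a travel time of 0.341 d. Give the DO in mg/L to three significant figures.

DO ≈ 7.90 mg/L

k_d L₀/(k_r−k_d) = 0.408×19.6/(1.95−0.408) = 7.997/1.542 = 5.186 mg/L.
e^(−k_d t) = e^(−0.408×0.3410) = 0.8701; e^(−k_r t) = e^(−1.95×0.3410) = 0.5143.
D = 5.186 × (0.8701 − 0.5143) + 3.61 × 0.5143 = 1.845 + 1.857 = 3.702 mg/L.
DO = C_s − D = 11.6 − 3.702 = 7.898 mg/L.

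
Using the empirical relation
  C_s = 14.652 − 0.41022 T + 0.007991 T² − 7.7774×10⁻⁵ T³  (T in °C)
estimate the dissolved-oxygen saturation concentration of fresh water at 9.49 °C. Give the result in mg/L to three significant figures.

C_s = 14.652 − 0.41022×9.49 + 0.007991×9.49² − 7.7774×10⁻⁵×9.49³ = 11.41 mg/L.

C_s ≈ 11.4 mg/L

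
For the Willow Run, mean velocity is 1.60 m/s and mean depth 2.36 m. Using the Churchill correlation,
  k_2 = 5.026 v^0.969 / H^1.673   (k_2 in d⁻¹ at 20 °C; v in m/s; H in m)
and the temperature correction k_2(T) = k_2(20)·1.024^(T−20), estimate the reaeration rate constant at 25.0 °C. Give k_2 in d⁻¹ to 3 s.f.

k_2 ≈ 2.12 d⁻¹

k_2(20) = 5.026 × 1.60^0.969 / 2.36^1.673 = 5.026 × 1.577 / 4.206 = 1.884 d⁻¹.
k_2(25.0) = 1.884 × 1.024^(25.0−20) = 1.884 × 1.126 = 2.121 d⁻¹.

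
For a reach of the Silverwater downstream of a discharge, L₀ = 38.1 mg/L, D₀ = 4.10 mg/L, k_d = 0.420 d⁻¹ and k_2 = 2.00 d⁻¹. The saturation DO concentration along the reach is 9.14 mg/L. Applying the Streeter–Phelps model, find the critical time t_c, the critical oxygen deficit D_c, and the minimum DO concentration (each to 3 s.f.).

With k_2/k_d = 4.762 and 1 − D₀(k_2−k_d)/(k_d L₀) = 0.5952,
t_c = ln(4.762 × 0.5952) / (2.00 − 0.420) = ln(2.834) / 1.580 = 1.042/1.580 = 0.6593 d.
D_c = (k_d/k_2) L₀ e^(−k_d t_c) = (0.420/2.00) × 38.1 × e^(−0.420×0.6593) = 0.2100 × 38.1 × 0.7581 = 6.066 mg/L.
Minimum DO = C_s − D_c = 9.14 − 6.066 = 3.074 mg/L.

t_c ≈ 0.659 d; D_c ≈ 6.07 mg/L; min DO ≈ 3.07 mg/L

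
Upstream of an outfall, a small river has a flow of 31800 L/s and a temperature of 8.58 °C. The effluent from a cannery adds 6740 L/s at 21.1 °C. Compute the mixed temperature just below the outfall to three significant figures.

10.8 °C

Flow-weighted mixing: C = (Q_r C_r + Q_w C_w)/(Q_r + Q_w)
= (31800×8.58 + 6740×21.1)/(31800 + 6740) = 415100/38540 = 10.77 °C.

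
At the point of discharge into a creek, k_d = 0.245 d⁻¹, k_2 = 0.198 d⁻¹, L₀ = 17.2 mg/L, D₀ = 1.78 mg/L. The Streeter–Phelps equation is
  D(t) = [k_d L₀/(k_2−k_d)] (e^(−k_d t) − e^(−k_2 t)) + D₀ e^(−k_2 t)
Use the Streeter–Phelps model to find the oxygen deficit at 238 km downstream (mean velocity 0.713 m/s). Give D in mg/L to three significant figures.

Travel time t = x/v = 238 km / (0.713 m/s) = 238000 m / 0.713 m/s = 333800 s = 3.863 d.
k_d L₀/(k_2−k_d) = 0.245×17.2/(0.198−0.245) = 4.214/-0.04700 = -89.66 mg/L.
e^(−k_d t) = e^(−0.245×3.863) = 0.3881; e^(−k_2 t) = e^(−0.198×3.863) = 0.4654.
D = -89.66 × (0.3881 − 0.4654) + 1.78 × 0.4654 = 6.928 + 0.8283 = 7.756 mg/L.

D ≈ 7.76 mg/L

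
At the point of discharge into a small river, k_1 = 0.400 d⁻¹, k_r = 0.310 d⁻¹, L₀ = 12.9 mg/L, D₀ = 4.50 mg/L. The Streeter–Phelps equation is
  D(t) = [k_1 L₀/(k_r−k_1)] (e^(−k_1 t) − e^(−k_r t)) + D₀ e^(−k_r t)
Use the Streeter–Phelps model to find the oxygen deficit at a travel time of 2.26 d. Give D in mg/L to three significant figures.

D ≈ 7.47 mg/L

k_1 L₀/(k_r−k_1) = 0.400×12.9/(0.310−0.400) = 5.160/-0.09000 = -57.33 mg/L.
e^(−k_1 t) = e^(−0.400×2.260) = 0.4049; e^(−k_r t) = e^(−0.310×2.260) = 0.4963.
D = -57.33 × (0.4049 − 0.4963) + 4.50 × 0.4963 = 5.237 + 2.233 = 7.470 mg/L.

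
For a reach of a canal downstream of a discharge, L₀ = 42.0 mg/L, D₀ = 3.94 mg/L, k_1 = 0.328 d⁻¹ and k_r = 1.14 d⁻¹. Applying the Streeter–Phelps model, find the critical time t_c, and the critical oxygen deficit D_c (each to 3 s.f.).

At the critical point dD/dt = 0, so k_1 L₀ e^(−k_1 t) = k_r D. Substituting D(t) from the Streeter–Phelps equation and solving for t gives
t_c = ln[(k_r/k_1)(1 − D₀(k_r−k_1)/(k_1 L₀))] / (k_r−k_1).
Here k_r−k_1 = 0.8120 d⁻¹ and 1 − D₀(k_r−k_1)/(k_1 L₀) = 1 − 3.94×0.8120/(0.328×42.0) = 0.7678, so
t_c = ln(3.476 × 0.7678) / 0.8120 = 0.9815 / 0.8120 = 1.209 d.
L(t_c) = L₀ e^(−k_1 t_c) = 42.0 × 0.6727 = 28.25 mg/L, and at the critical point k_r D_c = k_1 L, so D_c = (0.328/1.14) × 28.25 = 8.129 mg/L.

t_c ≈ 1.21 d; D_c ≈ 8.13 mg/L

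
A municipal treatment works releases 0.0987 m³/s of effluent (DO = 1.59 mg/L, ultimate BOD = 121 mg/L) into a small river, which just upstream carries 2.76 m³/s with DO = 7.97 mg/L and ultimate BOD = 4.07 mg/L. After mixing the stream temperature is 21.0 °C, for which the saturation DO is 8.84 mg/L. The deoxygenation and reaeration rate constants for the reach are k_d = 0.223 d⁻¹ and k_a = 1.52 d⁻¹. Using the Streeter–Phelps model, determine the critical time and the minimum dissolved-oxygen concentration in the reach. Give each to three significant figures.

t_c ≈ 0.305 d; minimum DO ≈ 7.73 mg/L

Mixed DO = (2.76×7.97 + 0.0987×1.59)/(2.76+0.0987) = 22.15/2.859 = 7.750 mg/L.
Mixed L₀ = (2.76×4.07 + 0.0987×121)/(2.859) = 23.18/2.859 = 8.107 mg/L.
Initial deficit D₀ = C_s − DO₀ = 8.84 − 7.750 = 1.090 mg/L.
t_c = (1/1.297) ln[(1.52/0.223)(1 − 1.090×1.297/(0.223×8.107))] = 0.7710 × ln(1.485) = 0.3047 d.
D_c = (0.223/1.52) × 8.107 × e^(−0.223×0.3047) = 0.1467 × 8.107 × 0.9343 = 1.111 mg/L.
Minimum DO = 8.84 − 1.111 = 7.729 mg/L.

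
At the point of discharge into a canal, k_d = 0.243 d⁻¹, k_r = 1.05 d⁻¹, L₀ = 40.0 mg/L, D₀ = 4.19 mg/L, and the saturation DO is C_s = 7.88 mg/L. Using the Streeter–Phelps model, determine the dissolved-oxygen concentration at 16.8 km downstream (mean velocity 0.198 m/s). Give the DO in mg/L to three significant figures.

Travel time t = x/v = 16.8 km / (0.198 m/s) = 16800 m / 0.198 m/s = 84850 s = 0.9820 d.
k_d L₀/(k_r−k_d) = 0.243×40.0/(1.05−0.243) = 9.720/0.8070 = 12.04 mg/L.
e^(−k_d t) = e^(−0.243×0.9820) = 0.7877; e^(−k_r t) = e^(−1.05×0.9820) = 0.3566.
D = 12.04 × (0.7877 − 0.3566) + 4.19 × 0.3566 = 5.192 + 1.494 = 6.687 mg/L.
DO = C_s − D = 7.88 − 6.687 = 1.193 mg/L.

DO ≈ 1.19 mg/L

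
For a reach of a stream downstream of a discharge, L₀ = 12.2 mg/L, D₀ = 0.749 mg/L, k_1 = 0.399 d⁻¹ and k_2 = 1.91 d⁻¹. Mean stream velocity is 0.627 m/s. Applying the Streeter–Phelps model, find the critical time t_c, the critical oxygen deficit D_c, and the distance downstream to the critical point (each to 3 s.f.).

t_c = [1/(k_2−k_1)] ln[(k_2/k_1)(1 − D₀(k_2−k_1)/(k_1 L₀))]
= [1/(1.91−0.399)] ln[(1.91/0.399)(1 − 0.749×1.511/(0.399×12.2))]
= (1/1.511) ln[4.787 × 0.7675] = 0.6618 × ln(3.674) = 0.6618 × 1.301 = 0.8612 d.
D_c = (k_1/k_2) L₀ e^(−k_1 t_c) = (0.399/1.91) × 12.2 × e^(−0.399×0.8612) = 0.2089 × 12.2 × 0.7092 = 1.807 mg/L.
x_c = v t_c = 0.627 m/s × 0.8612 d × 86400 s/d = 46650 m ≈ 46.7 km.

t_c ≈ 0.861 d; D_c ≈ 1.81 mg/L; x_c ≈ 46.7 km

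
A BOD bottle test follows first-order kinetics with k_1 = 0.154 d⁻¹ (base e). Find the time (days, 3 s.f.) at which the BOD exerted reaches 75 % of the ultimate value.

y/L₀ = 1 − e^(−k_1 t) = 0.75 ⇒ e^(−k_1 t) = 0.250
t = −ln(0.250) / 0.154 = 1.386 / 0.154 = 9.002 d.

t ≈ 9.00 d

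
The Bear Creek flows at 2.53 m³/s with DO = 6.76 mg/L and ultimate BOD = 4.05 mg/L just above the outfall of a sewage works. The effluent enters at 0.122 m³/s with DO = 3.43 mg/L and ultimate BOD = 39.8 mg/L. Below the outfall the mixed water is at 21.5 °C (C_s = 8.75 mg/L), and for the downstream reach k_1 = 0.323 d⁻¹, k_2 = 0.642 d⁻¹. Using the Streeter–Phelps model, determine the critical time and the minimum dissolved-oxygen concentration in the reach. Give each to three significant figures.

t_c ≈ 0.697 d; minimum DO ≈ 6.46 mg/L

Mixed DO = (2.53×6.76 + 0.122×3.43)/(2.53+0.122) = 17.52/2.652 = 6.607 mg/L.
Mixed L₀ = (2.53×4.05 + 0.122×39.8)/(2.652) = 15.10/2.652 = 5.695 mg/L.
Initial deficit D₀ = C_s − DO₀ = 8.75 − 6.607 = 2.143 mg/L.
t_c = (1/0.3190) ln[(0.642/0.323)(1 − 2.143×0.3190/(0.323×5.695))] = 3.135 × ln(1.249) = 0.6966 d.
D_c = (0.323/0.642) × 5.695 × e^(−0.323×0.6966) = 0.5031 × 5.695 × 0.7985 = 2.288 mg/L.
Minimum DO = 8.75 − 2.288 = 6.462 mg/L.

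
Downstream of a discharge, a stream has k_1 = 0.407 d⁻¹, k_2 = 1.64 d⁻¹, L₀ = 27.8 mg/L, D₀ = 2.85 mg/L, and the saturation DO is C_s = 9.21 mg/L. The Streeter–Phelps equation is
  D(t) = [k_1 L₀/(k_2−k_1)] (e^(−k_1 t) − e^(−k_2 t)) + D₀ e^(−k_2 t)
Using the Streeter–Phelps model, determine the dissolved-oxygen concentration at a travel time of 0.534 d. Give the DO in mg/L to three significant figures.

DO ≈ 4.46 mg/L

k_1 L₀/(k_2−k_1) = 0.407×27.8/(1.64−0.407) = 11.31/1.233 = 9.176 mg/L.
e^(−k_1 t) = e^(−0.407×0.5340) = 0.8047; e^(−k_2 t) = e^(−1.64×0.5340) = 0.4165.
D = 9.176 × (0.8047 − 0.4165) + 2.85 × 0.4165 = 3.562 + 1.187 = 4.749 mg/L.
DO = C_s − D = 9.21 − 4.749 = 4.461 mg/L.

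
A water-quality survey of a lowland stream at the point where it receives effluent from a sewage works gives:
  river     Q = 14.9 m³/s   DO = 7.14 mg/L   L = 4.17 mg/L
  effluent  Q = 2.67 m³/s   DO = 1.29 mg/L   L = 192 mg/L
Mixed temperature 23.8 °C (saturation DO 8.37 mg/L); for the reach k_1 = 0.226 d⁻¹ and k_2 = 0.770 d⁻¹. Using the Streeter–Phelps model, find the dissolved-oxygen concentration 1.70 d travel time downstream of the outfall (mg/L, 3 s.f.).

Mixed DO = (14.9×7.14 + 2.67×1.29)/(14.9+2.67) = 109.8/17.57 = 6.251 mg/L.
Mixed L₀ = (14.9×4.17 + 2.67×192)/(17.57) = 574.8/17.57 = 32.71 mg/L.
Initial deficit D₀ = C_s − DO₀ = 8.37 − 6.251 = 2.119 mg/L.
D(1.70) = [0.226×32.71/(0.770−0.226)](e^(−0.226×1.70) − e^(−0.770×1.70)) + 2.119 e^(−0.770×1.70)
= 13.59 × (0.6810 − 0.2701) + 2.119 × 0.2701 = 6.157 mg/L.
DO = 8.37 − 6.157 = 2.213 mg/L.

DO ≈ 2.21 mg/L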